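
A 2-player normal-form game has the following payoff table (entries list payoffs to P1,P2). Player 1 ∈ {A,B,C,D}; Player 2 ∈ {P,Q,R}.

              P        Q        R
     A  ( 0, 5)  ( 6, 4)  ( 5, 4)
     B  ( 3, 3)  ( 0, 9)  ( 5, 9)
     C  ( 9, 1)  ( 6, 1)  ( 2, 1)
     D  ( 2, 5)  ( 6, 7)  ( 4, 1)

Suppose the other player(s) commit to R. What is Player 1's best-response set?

u_1(A vs R) = 5
u_1(B vs R) = 5
u_1(C vs R) = 2
u_1(D vs R) = 4
max payoff 5 at {A,B}

argmax u_1 = {A,B}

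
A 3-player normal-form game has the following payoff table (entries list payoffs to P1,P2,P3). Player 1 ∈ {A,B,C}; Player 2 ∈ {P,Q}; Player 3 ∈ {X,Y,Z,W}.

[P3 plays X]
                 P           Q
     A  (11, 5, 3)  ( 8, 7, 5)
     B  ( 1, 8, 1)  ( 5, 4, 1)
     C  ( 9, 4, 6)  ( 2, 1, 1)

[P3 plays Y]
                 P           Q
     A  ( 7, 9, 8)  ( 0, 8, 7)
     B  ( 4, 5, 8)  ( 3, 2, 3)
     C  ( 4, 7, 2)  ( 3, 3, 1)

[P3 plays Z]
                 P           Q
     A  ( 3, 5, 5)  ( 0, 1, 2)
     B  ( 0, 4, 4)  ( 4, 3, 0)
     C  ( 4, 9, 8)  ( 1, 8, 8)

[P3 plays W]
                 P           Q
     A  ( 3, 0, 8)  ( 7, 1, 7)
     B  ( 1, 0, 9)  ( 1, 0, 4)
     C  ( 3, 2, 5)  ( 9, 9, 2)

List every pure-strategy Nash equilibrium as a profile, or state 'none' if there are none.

PSNE = {(A,P,Y), (C,P,Z)}

(A,P,X): not NE [P2→Q gives 7>5; P3→W gives 8>3]
(A,P,Y): NE
(A,P,Z): not NE [P1→C gives 4>3; P3→W gives 8>5]
(A,P,W): not NE [P2→Q gives 1>0]
(A,Q,X): not NE [P3→W gives 7>5]
(A,Q,Y): not NE [P1→C gives 3>0; P2→P gives 9>8]
(A,Q,Z): not NE [P1→B gives 4>0; P2→P gives 5>1; P3→W gives 7>2]
(A,Q,W): not NE [P1→C gives 9>7]
(B,P,X): not NE [P1→A gives 11>1; P3→W gives 9>1]
(B,P,Y): not NE [P1→A gives 7>4; P3→W gives 9>8]
(B,P,Z): not NE [P1→C gives 4>0; P3→W gives 9>4]
(B,P,W): not NE [P1→C gives 3>1]
(B,Q,X): not NE [P1→A gives 8>5; P2→P gives 8>4; P3→W gives 4>1]
(B,Q,Y): not NE [P2→P gives 5>2; P3→W gives 4>3]
(B,Q,Z): not NE [P2→P gives 4>3; P3→W gives 4>0]
(B,Q,W): not NE [P1→C gives 9>1]
(C,P,X): not NE [P1→A gives 11>9; P3→Z gives 8>6]
(C,P,Y): not NE [P1→A gives 7>4; P3→Z gives 8>2]
(C,P,Z): NE
(C,P,W): not NE [P2→Q gives 9>2; P3→Z gives 8>5]
(C,Q,X): not NE [P1→A gives 8>2; P2→P gives 4>1; P3→Z gives 8>1]
(C,Q,Y): not NE [P2→P gives 7>3; P3→Z gives 8>1]
(C,Q,Z): not NE [P1→B gives 4>1; P2→P gives 9>8]
(C,Q,W): not NE [P3→Z gives 8>2]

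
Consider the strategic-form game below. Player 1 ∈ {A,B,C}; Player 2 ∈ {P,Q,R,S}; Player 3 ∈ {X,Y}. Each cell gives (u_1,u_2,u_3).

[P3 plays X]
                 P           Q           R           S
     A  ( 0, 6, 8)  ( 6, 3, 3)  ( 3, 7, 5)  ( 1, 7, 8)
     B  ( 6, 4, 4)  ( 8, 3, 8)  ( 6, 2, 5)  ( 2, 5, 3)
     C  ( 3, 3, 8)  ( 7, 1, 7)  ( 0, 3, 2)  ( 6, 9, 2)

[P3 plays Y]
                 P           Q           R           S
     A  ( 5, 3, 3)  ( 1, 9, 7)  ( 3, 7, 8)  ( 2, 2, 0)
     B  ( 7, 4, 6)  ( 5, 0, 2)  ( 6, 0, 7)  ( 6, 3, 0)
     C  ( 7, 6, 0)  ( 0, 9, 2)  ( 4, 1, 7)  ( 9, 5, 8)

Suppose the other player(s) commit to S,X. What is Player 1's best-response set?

u_1(A vs S,X) = 1
u_1(B vs S,X) = 2
u_1(C vs S,X) = 6
max payoff 6 at {C}

P1 best: {C}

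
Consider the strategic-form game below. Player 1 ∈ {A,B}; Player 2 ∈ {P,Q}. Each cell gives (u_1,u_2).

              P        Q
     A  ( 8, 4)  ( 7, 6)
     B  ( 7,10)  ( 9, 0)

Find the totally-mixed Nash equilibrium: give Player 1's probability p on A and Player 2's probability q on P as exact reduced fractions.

P1 mixes 5/6 on A; P2 mixes 2/3 on P

P1 indiff ⇒ q·8+(1-q)·7 = q·7+(1-q)·9 ⇒ q(1) = (1-q)(2) ⇒ q = 2/3
P2 indiff ⇒ p·4+(1-p)·10 = p·6+(1-p)·0 ⇒ p(-2) = (1-p)(-10) ⇒ p = 5/6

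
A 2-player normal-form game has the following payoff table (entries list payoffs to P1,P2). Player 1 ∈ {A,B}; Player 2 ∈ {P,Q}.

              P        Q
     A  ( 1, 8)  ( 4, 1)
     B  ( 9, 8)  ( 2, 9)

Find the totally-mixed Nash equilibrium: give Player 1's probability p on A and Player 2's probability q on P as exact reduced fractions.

P1 indiff ⇒ q·1+(1-q)·4 = q·9+(1-q)·2 ⇒ q(-8) = (1-q)(-2) ⇒ q = 1/5
P2 indiff ⇒ p·8+(1-p)·8 = p·1+(1-p)·9 ⇒ p(7) = (1-p)(1) ⇒ p = 1/8

(p,q) = (1/8, 1/5)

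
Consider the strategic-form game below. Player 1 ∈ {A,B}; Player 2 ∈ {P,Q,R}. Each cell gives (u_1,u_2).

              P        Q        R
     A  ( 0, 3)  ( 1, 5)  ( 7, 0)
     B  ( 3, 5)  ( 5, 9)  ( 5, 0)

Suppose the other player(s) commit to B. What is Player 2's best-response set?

P2 best: {Q}

u_2(P vs B) = 5
u_2(Q vs B) = 9
u_2(R vs B) = 0
max payoff 9 at {Q}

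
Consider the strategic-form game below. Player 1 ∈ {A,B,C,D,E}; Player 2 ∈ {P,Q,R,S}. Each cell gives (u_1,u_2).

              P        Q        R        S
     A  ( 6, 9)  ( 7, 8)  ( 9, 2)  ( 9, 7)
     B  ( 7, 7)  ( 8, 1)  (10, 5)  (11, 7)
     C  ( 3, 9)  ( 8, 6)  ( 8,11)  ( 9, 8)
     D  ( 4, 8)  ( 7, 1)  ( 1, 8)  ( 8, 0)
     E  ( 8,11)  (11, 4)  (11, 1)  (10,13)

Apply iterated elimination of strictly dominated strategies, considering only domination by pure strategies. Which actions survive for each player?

Survivors P1:{B,E} P2:{P,S}

P1 drop A (B beats it: P:7>6 Q:8>7 R:10>9 S:11>9)
P1 drop C (E beats it: P:8>3 Q:11>8 R:11>8 S:10>9)
P1 drop D (B beats it: P:7>4 Q:8>7 R:10>1 S:11>8)
P2 drop Q (P beats it: B:7>1 E:11>4)
P2 drop R (P beats it: B:7>5 E:11>1)
P1→{B,E} P2→{P,S}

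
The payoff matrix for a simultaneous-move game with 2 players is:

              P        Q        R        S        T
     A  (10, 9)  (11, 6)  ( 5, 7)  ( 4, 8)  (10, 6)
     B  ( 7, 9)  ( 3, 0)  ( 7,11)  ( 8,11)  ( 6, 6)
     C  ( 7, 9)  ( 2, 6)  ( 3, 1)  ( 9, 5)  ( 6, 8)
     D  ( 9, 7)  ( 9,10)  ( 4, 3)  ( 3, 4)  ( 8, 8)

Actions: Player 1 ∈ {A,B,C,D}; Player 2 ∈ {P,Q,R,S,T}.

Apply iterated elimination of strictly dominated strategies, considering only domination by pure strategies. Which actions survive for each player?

IESDS → P1:{A,B,C} P2:{P,R,S}

P1 drop D (A beats it: P:10>9 Q:11>9 R:5>4 S:4>3 T:10>8)
P2 drop Q (P beats it: A:9>6 B:9>0 C:9>6)
P2 drop T (P beats it: A:9>6 B:9>6 C:9>8)
P1→{A,B,C} P2→{P,R,S}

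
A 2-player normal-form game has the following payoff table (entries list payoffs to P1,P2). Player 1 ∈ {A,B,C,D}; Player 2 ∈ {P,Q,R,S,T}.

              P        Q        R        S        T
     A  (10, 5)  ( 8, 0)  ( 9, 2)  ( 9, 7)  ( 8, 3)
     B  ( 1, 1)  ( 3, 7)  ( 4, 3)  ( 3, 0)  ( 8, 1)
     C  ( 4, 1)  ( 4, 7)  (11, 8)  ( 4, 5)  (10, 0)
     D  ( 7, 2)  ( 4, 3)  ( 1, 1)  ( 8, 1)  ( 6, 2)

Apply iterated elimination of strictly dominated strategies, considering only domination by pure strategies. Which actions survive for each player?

P1 drop B (C beats it: P:4>1 Q:4>3 R:11>4 S:4>3 T:10>8)
P1 drop D (A beats it: P:10>7 Q:8>4 R:9>1 S:9>8 T:8>6)
P2 drop P (S beats it: A:7>5 C:5>1)
P2 drop Q (R beats it: A:2>0 C:8>7)
P2 drop T (S beats it: A:7>3 C:5>0)
P1→{A,C} P2→{R,S}

Survivors P1:{A,C} P2:{R,S}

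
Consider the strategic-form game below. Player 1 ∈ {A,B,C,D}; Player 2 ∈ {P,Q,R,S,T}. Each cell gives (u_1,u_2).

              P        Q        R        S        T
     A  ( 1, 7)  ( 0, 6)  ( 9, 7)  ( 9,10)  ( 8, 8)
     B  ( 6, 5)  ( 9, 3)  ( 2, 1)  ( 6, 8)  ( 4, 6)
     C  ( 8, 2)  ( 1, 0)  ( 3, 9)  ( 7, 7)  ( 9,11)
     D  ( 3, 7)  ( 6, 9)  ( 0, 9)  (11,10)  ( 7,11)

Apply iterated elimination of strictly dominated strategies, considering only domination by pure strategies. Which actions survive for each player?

Survivors P1:{A,C,D} P2:{S,T}

P2 drop P (S beats it: A:10>7 B:8>5 C:7>2 D:10>7)
P2 drop Q (S beats it: A:10>6 B:8>3 C:7>0 D:10>9)
P1 drop B (A beats it: R:9>2 S:9>6 T:8>4)
P2 drop R (T beats it: A:8>7 C:11>9 D:11>9)
P1→{A,C,D} P2→{S,T}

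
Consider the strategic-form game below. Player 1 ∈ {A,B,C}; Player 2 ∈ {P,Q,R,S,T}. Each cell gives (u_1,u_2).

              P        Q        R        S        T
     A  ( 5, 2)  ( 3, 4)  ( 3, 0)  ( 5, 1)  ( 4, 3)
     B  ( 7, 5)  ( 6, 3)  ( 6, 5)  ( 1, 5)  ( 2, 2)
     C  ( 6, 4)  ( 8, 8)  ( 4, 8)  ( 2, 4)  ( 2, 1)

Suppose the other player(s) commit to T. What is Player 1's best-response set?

BR_1 = {A}

u_1(A vs T) = 4
u_1(B vs T) = 2
u_1(C vs T) = 2
max payoff 4 at {A}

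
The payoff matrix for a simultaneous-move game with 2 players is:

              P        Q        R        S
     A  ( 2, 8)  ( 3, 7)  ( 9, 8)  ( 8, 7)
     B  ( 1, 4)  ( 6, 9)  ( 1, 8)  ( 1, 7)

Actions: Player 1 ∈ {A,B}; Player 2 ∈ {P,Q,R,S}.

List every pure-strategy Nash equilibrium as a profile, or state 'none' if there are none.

PSNE = {(A,P), (A,R), (B,Q)}

(A,P): NE
(A,Q): not NE [P1→B gives 6>3; P2→R gives 8>7]
(A,R): NE
(A,S): not NE [P2→R gives 8>7]
(B,P): not NE [P1→A gives 2>1; P2→Q gives 9>4]
(B,Q): NE
(B,R): not NE [P1→A gives 9>1; P2→Q gives 9>8]
(B,S): not NE [P1→A gives 8>1; P2→Q gives 9>7]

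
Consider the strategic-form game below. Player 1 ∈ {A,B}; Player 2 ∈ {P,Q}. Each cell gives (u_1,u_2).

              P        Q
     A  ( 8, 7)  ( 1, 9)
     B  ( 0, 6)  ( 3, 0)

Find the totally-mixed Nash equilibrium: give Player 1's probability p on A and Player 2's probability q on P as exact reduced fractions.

P1 indiff ⇒ q·8+(1-q)·1 = q·0+(1-q)·3 ⇒ q(8) = (1-q)(2) ⇒ q = 1/5
P2 indiff ⇒ p·7+(1-p)·6 = p·9+(1-p)·0 ⇒ p(-2) = (1-p)(-6) ⇒ p = 3/4

P1 mixes 3/4 on A; P2 mixes 1/5 on P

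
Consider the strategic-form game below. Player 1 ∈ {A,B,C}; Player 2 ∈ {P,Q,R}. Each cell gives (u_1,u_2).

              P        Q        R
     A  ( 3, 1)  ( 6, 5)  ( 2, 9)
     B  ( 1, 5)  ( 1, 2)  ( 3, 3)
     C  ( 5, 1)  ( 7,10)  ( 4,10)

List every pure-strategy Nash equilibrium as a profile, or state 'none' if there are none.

(A,P): not NE [P1→C gives 5>3; P2→R gives 9>1]
(A,Q): not NE [P1→C gives 7>6; P2→R gives 9>5]
(A,R): not NE [P1→C gives 4>2]
(B,P): not NE [P1→C gives 5>1]
(B,Q): not NE [P1→C gives 7>1; P2→P gives 5>2]
(B,R): not NE [P1→C gives 4>3; P2→P gives 5>3]
(C,P): not NE [P2→R gives 10>1]
(C,Q): NE
(C,R): NE

NE set: (C,Q), (C,R)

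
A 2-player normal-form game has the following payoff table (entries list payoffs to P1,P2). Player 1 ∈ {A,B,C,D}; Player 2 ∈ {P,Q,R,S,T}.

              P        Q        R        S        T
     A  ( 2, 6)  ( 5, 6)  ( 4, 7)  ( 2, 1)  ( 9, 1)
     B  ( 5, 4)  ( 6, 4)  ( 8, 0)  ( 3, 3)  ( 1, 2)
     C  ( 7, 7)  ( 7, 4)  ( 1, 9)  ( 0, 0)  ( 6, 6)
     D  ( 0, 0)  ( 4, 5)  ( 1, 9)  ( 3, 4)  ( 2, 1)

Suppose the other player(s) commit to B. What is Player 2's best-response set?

BR_2 = {P,Q}

u_2(P vs B) = 4
u_2(Q vs B) = 4
u_2(R vs B) = 0
u_2(S vs B) = 3
u_2(T vs B) = 2
max payoff 4 at {P,Q}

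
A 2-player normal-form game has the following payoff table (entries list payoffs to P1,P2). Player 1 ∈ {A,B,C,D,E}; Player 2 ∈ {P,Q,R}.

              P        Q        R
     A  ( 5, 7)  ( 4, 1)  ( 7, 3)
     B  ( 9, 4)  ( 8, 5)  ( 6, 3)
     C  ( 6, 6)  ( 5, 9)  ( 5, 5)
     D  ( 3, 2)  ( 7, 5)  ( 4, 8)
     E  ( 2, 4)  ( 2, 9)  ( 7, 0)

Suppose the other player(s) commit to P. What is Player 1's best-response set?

P1 best: {B}

u_1(A vs P) = 5
u_1(B vs P) = 9
u_1(C vs P) = 6
u_1(D vs P) = 3
u_1(E vs P) = 2
max payoff 9 at {B}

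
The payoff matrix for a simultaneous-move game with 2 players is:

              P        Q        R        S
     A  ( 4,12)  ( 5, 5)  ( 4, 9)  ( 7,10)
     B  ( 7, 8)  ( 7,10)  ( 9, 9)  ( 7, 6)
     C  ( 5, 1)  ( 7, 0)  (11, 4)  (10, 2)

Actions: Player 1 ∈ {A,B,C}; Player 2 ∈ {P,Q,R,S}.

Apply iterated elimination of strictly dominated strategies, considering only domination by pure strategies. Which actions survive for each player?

Remaining: P1:{B,C} P2:{Q,R}

P1 drop A (C beats it: P:5>4 Q:7>5 R:11>4 S:10>7)
P2 drop P (R beats it: B:9>8 C:4>1)
P2 drop S (R beats it: B:9>6 C:4>2)
P1→{B,C} P2→{Q,R}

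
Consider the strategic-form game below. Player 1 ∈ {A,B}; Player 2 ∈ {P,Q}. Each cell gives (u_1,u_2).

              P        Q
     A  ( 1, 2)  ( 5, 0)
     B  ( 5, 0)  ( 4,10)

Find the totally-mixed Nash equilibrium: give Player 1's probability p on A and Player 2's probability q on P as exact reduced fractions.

P1 indiff ⇒ q·1+(1-q)·5 = q·5+(1-q)·4 ⇒ q(-4) = (1-q)(-1) ⇒ q = 1/5
P2 indiff ⇒ p·2+(1-p)·0 = p·0+(1-p)·10 ⇒ p(2) = (1-p)(10) ⇒ p = 5/6

p=5/6, q=1/5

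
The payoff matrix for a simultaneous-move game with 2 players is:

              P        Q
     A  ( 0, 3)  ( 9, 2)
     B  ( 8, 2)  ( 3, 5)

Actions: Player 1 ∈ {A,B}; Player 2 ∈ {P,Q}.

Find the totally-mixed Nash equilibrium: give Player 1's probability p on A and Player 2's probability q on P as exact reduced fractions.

(p,q) = (3/4, 3/7)

P1 indiff ⇒ q·0+(1-q)·9 = q·8+(1-q)·3 ⇒ q(-8) = (1-q)(-6) ⇒ q = 3/7
P2 indiff ⇒ p·3+(1-p)·2 = p·2+(1-p)·5 ⇒ p(1) = (1-p)(3) ⇒ p = 3/4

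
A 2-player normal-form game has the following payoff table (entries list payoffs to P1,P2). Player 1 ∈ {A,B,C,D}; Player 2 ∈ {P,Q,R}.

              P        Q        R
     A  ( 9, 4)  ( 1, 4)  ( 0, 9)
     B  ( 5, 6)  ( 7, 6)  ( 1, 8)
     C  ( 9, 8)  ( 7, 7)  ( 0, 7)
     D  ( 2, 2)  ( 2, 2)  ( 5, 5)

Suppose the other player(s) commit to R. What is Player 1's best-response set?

BR_1 = {D}

u_1(A vs R) = 0
u_1(B vs R) = 1
u_1(C vs R) = 0
u_1(D vs R) = 5
max payoff 5 at {D}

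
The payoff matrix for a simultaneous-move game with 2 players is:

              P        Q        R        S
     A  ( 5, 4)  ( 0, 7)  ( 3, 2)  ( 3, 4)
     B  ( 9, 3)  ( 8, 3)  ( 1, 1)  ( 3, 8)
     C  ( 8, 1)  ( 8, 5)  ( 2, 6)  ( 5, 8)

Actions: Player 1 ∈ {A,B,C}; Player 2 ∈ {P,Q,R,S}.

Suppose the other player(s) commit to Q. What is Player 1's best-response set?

BR_1 = {B,C}

u_1(A vs Q) = 0
u_1(B vs Q) = 8
u_1(C vs Q) = 8
max payoff 8 at {B,C}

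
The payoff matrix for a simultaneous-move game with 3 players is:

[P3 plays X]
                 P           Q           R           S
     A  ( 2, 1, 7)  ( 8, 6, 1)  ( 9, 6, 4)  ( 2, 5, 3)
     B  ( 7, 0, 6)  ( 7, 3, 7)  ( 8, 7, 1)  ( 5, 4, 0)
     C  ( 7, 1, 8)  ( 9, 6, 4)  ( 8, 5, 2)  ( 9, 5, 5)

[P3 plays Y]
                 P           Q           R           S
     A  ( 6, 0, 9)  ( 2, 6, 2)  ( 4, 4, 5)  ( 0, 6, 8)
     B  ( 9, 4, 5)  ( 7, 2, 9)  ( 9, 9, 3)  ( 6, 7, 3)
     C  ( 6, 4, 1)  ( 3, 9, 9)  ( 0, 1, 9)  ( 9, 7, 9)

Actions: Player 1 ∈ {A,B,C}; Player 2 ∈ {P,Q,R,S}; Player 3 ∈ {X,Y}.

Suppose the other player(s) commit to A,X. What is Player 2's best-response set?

BR_2 = {Q,R}

u_2(P vs A,X) = 1
u_2(Q vs A,X) = 6
u_2(R vs A,X) = 6
u_2(S vs A,X) = 5
max payoff 6 at {Q,R}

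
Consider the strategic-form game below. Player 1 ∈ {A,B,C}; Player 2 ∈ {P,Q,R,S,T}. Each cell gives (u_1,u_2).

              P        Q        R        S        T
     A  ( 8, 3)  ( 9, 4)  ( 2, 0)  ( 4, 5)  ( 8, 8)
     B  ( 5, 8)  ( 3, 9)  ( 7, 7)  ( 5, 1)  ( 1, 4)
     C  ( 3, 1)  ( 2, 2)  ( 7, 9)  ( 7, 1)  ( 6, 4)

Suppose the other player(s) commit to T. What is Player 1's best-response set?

argmax u_1 = {A}

u_1(A vs T) = 8
u_1(B vs T) = 1
u_1(C vs T) = 6
max payoff 8 at {A}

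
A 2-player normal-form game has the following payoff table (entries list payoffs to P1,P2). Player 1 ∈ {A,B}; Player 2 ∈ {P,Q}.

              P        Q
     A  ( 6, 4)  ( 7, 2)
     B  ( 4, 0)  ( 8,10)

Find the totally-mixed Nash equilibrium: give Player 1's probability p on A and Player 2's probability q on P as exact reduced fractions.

P1 mixes 5/6 on A; P2 mixes 1/3 on P

P1 indiff ⇒ q·6+(1-q)·7 = q·4+(1-q)·8 ⇒ q(2) = (1-q)(1) ⇒ q = 1/3
P2 indiff ⇒ p·4+(1-p)·0 = p·2+(1-p)·10 ⇒ p(2) = (1-p)(10) ⇒ p = 5/6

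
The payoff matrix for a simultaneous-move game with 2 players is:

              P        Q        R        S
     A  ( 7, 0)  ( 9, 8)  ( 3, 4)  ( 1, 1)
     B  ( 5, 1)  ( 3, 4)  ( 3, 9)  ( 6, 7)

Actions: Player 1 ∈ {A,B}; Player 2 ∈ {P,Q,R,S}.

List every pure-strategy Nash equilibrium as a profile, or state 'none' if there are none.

NE set: (A,Q), (B,R)

(A,P): not NE [P2→Q gives 8>0]
(A,Q): NE
(A,R): not NE [P2→Q gives 8>4]
(A,S): not NE [P1→B gives 6>1; P2→Q gives 8>1]
(B,P): not NE [P1→A gives 7>5; P2→R gives 9>1]
(B,Q): not NE [P1→A gives 9>3; P2→R gives 9>4]
(B,R): NE
(B,S): not NE [P2→R gives 9>7]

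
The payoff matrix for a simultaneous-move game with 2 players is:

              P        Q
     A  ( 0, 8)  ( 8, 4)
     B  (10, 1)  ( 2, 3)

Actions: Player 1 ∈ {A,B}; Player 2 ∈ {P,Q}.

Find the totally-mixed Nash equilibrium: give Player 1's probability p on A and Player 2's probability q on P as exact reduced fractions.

p=1/3, q=3/8

P1 indiff ⇒ q·0+(1-q)·8 = q·10+(1-q)·2 ⇒ q(-10) = (1-q)(-6) ⇒ q = 3/8
P2 indiff ⇒ p·8+(1-p)·1 = p·4+(1-p)·3 ⇒ p(4) = (1-p)(2) ⇒ p = 1/3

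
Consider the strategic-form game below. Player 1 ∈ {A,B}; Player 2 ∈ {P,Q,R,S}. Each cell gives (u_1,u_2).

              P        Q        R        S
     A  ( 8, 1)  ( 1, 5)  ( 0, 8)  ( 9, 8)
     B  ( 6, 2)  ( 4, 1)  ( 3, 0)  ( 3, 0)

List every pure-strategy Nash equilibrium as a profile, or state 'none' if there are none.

Nash profiles: (A,S)

(A,P): not NE [P2→S gives 8>1]
(A,Q): not NE [P1→B gives 4>1; P2→S gives 8>5]
(A,R): not NE [P1→B gives 3>0]
(A,S): NE
(B,P): not NE [P1→A gives 8>6]
(B,Q): not NE [P2→P gives 2>1]
(B,R): not NE [P2→P gives 2>0]
(B,S): not NE [P1→A gives 9>3; P2→P gives 2>0]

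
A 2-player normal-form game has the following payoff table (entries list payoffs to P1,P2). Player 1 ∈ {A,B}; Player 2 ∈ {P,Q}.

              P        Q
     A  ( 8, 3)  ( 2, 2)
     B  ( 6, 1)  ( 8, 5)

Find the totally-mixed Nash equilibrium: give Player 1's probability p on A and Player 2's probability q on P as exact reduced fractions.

P1 indiff ⇒ q·8+(1-q)·2 = q·6+(1-q)·8 ⇒ q(2) = (1-q)(6) ⇒ q = 3/4
P2 indiff ⇒ p·3+(1-p)·1 = p·2+(1-p)·5 ⇒ p(1) = (1-p)(4) ⇒ p = 4/5

p=4/5, q=3/4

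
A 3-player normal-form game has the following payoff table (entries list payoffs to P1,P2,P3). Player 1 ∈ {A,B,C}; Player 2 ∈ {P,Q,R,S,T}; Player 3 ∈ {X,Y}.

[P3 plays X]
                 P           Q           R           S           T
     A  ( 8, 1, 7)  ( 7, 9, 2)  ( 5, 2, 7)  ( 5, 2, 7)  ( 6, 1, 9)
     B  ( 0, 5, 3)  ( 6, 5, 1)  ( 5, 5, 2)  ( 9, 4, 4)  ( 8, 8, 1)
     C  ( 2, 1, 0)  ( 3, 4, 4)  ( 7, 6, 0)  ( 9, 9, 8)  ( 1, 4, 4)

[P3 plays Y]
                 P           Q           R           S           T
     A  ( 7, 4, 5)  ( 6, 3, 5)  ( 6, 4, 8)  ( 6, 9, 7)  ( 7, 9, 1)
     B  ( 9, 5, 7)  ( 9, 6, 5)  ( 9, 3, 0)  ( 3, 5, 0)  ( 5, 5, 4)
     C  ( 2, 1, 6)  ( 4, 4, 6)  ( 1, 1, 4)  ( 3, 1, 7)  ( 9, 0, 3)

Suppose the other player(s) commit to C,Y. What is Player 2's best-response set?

u_2(P vs C,Y) = 1
u_2(Q vs C,Y) = 4
u_2(R vs C,Y) = 1
u_2(S vs C,Y) = 1
u_2(T vs C,Y) = 0
max payoff 4 at {Q}

BR_2 = {Q}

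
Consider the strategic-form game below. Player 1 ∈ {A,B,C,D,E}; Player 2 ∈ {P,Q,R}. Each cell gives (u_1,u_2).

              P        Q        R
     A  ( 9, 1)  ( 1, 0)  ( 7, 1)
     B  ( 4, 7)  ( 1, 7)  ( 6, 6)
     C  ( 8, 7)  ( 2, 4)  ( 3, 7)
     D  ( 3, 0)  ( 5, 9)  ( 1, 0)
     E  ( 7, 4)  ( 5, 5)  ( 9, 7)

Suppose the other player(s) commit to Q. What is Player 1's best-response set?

u_1(A vs Q) = 1
u_1(B vs Q) = 1
u_1(C vs Q) = 2
u_1(D vs Q) = 5
u_1(E vs Q) = 5
max payoff 5 at {D,E}

BR_1 = {D,E}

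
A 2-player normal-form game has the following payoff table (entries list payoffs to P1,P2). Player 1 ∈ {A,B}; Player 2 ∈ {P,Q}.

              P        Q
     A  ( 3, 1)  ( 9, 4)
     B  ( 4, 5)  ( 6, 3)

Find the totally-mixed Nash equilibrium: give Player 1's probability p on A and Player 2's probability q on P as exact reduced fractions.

P1 mixes 2/5 on A; P2 mixes 3/4 on P

P1 indiff ⇒ q·3+(1-q)·9 = q·4+(1-q)·6 ⇒ q(-1) = (1-q)(-3) ⇒ q = 3/4
P2 indiff ⇒ p·1+(1-p)·5 = p·4+(1-p)·3 ⇒ p(-3) = (1-p)(-2) ⇒ p = 2/5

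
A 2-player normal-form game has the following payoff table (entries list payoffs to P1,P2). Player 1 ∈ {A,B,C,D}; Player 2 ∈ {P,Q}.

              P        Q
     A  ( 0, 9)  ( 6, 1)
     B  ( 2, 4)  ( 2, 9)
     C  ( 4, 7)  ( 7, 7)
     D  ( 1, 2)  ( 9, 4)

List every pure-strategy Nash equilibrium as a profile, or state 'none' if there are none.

Nash profiles: (C,P), (D,Q)

(A,P): not NE [P1→C gives 4>0]
(A,Q): not NE [P1→D gives 9>6; P2→P gives 9>1]
(B,P): not NE [P1→C gives 4>2; P2→Q gives 9>4]
(B,Q): not NE [P1→D gives 9>2]
(C,P): NE
(C,Q): not NE [P1→D gives 9>7]
(D,P): not NE [P1→C gives 4>1; P2→Q gives 4>2]
(D,Q): NE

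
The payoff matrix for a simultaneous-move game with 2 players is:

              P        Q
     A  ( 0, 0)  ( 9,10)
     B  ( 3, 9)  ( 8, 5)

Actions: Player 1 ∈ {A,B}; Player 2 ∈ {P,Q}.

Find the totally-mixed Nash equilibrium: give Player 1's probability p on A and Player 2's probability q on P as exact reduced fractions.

p=2/7, q=1/4

P1 indiff ⇒ q·0+(1-q)·9 = q·3+(1-q)·8 ⇒ q(-3) = (1-q)(-1) ⇒ q = 1/4
P2 indiff ⇒ p·0+(1-p)·9 = p·10+(1-p)·5 ⇒ p(-10) = (1-p)(-4) ⇒ p = 2/7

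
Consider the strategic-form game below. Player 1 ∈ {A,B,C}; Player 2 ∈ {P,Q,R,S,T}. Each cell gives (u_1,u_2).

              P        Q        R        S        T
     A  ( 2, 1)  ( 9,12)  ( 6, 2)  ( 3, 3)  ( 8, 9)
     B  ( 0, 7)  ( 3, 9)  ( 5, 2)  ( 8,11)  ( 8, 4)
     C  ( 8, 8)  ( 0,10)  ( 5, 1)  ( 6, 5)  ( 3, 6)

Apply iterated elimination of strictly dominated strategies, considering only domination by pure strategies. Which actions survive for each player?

Survivors P1:{A,B} P2:{Q,S}

P2 drop P (Q beats it: A:12>1 B:9>7 C:10>8)
P2 drop R (Q beats it: A:12>2 B:9>2 C:10>1)
P1 drop C (B beats it: Q:3>0 S:8>6 T:8>3)
P2 drop T (Q beats it: A:12>9 B:9>4)
P1→{A,B} P2→{Q,S}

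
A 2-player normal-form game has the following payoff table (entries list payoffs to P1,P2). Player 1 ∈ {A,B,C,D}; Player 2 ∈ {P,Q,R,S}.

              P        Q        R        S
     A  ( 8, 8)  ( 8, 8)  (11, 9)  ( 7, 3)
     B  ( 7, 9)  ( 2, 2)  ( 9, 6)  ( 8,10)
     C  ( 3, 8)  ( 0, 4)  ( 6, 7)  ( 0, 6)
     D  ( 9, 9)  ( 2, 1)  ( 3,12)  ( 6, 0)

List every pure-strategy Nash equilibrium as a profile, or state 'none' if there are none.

NE set: (A,R), (B,S)

(A,P): not NE [P1→D gives 9>8; P2→R gives 9>8]
(A,Q): not NE [P2→R gives 9>8]
(A,R): NE
(A,S): not NE [P1→B gives 8>7; P2→R gives 9>3]
(B,P): not NE [P1→D gives 9>7; P2→S gives 10>9]
(B,Q): not NE [P1→A gives 8>2; P2→S gives 10>2]
(B,R): not NE [P1→A gives 11>9; P2→S gives 10>6]
(B,S): NE
(C,P): not NE [P1→D gives 9>3]
(C,Q): not NE [P1→A gives 8>0; P2→P gives 8>4]
(C,R): not NE [P1→A gives 11>6; P2→P gives 8>7]
(C,S): not NE [P1→B gives 8>0; P2→P gives 8>6]
(D,P): not NE [P2→R gives 12>9]
(D,Q): not NE [P1→A gives 8>2; P2→R gives 12>1]
(D,R): not NE [P1→A gives 11>3]
(D,S): not NE [P1→B gives 8>6; P2→R gives 12>0]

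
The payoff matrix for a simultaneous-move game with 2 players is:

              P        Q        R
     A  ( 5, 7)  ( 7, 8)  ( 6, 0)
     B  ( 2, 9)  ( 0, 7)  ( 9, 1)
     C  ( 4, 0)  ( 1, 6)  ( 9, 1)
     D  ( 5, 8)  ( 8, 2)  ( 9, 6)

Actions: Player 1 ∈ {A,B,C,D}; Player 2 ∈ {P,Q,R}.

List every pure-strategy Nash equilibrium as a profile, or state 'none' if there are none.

(A,P): not NE [P2→Q gives 8>7]
(A,Q): not NE [P1→D gives 8>7]
(A,R): not NE [P1→D gives 9>6; P2→Q gives 8>0]
(B,P): not NE [P1→D gives 5>2]
(B,Q): not NE [P1→D gives 8>0; P2→P gives 9>7]
(B,R): not NE [P2→P gives 9>1]
(C,P): not NE [P1→D gives 5>4; P2→Q gives 6>0]
(C,Q): not NE [P1→D gives 8>1]
(C,R): not NE [P2→Q gives 6>1]
(D,P): NE
(D,Q): not NE [P2→P gives 8>2]
(D,R): not NE [P2→P gives 8>6]

PSNE = {(D,P)}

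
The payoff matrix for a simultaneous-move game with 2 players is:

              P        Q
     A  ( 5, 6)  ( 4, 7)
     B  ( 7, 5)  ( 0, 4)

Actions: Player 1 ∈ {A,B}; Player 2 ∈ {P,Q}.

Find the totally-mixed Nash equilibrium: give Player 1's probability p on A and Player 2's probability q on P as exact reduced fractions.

P1 mixes 1/2 on A; P2 mixes 2/3 on P

P1 indiff ⇒ q·5+(1-q)·4 = q·7+(1-q)·0 ⇒ q(-2) = (1-q)(-4) ⇒ q = 2/3
P2 indiff ⇒ p·6+(1-p)·5 = p·7+(1-p)·4 ⇒ p(-1) = (1-p)(-1) ⇒ p = 1/2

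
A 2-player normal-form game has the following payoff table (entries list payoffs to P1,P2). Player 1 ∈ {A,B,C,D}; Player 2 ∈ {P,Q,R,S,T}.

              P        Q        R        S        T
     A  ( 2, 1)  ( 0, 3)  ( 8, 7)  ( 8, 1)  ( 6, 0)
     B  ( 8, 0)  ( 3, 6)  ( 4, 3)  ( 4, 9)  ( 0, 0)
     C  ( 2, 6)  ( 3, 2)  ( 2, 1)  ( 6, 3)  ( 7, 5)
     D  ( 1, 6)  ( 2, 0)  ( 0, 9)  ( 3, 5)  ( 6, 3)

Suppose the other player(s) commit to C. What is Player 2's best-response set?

P2 best: {P}

u_2(P vs C) = 6
u_2(Q vs C) = 2
u_2(R vs C) = 1
u_2(S vs C) = 3
u_2(T vs C) = 5
max payoff 6 at {P}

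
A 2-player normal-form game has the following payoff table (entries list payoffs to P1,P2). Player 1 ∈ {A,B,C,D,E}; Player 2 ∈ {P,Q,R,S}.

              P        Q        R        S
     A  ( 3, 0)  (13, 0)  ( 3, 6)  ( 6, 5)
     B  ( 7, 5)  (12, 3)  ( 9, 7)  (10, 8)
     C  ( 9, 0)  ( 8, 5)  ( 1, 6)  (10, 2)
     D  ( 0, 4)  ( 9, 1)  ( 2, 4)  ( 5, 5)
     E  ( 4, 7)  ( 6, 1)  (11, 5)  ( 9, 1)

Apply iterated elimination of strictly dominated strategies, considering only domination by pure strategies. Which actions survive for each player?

Survivors P1:{B,C,E} P2:{P,R,S}

P1 drop D (A beats it: P:3>0 Q:13>9 R:3>2 S:6>5)
P2 drop Q (R beats it: A:6>0 B:7>3 C:6>5 E:5>1)
P1 drop A (B beats it: P:7>3 R:9>3 S:10>6)
P1→{B,C,E} P2→{P,R,S}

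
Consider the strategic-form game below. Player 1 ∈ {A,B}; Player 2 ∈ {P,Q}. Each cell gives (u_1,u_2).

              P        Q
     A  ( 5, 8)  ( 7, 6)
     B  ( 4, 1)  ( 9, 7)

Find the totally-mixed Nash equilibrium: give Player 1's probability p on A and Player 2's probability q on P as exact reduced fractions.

p=3/4, q=2/3

P1 indiff ⇒ q·5+(1-q)·7 = q·4+(1-q)·9 ⇒ q(1) = (1-q)(2) ⇒ q = 2/3
P2 indiff ⇒ p·8+(1-p)·1 = p·6+(1-p)·7 ⇒ p(2) = (1-p)(6) ⇒ p = 3/4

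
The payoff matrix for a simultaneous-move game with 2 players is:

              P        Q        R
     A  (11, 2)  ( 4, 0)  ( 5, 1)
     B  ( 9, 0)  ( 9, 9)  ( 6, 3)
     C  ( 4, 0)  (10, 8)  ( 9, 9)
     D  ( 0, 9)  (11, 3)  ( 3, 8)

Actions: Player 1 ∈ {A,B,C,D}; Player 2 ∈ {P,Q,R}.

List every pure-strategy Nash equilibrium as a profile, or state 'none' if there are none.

(A,P): NE
(A,Q): not NE [P1→D gives 11>4; P2→P gives 2>0]
(A,R): not NE [P1→C gives 9>5; P2→P gives 2>1]
(B,P): not NE [P1→A gives 11>9; P2→Q gives 9>0]
(B,Q): not NE [P1→D gives 11>9]
(B,R): not NE [P1→C gives 9>6; P2→Q gives 9>3]
(C,P): not NE [P1→A gives 11>4; P2→R gives 9>0]
(C,Q): not NE [P1→D gives 11>10; P2→R gives 9>8]
(C,R): NE
(D,P): not NE [P1→A gives 11>0]
(D,Q): not NE [P2→P gives 9>3]
(D,R): not NE [P1→C gives 9>3; P2→P gives 9>8]

PSNE = {(A,P), (C,R)}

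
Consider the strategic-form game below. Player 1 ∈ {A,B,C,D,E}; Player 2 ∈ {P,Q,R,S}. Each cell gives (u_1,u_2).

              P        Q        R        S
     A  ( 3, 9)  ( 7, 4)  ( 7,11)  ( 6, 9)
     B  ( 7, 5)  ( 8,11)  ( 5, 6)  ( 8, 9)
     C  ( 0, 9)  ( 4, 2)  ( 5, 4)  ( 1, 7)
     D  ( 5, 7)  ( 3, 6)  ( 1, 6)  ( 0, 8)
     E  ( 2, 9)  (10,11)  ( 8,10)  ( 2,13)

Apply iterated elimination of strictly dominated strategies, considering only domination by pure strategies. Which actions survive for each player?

IESDS → P1:{A,B,E} P2:{Q,R,S}

P1 drop C (A beats it: P:3>0 Q:7>4 R:7>5 S:6>1)
P1 drop D (B beats it: P:7>5 Q:8>3 R:5>1 S:8>0)
P2 drop P (R beats it: A:11>9 B:6>5 E:10>9)
P1→{A,B,E} P2→{Q,R,S}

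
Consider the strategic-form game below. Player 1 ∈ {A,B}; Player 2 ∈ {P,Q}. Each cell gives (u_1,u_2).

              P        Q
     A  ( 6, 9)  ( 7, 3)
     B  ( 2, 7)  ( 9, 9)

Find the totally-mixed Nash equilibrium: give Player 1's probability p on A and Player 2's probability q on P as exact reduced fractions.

P1 mixes 1/4 on A; P2 mixes 1/3 on P

P1 indiff ⇒ q·6+(1-q)·7 = q·2+(1-q)·9 ⇒ q(4) = (1-q)(2) ⇒ q = 1/3
P2 indiff ⇒ p·9+(1-p)·7 = p·3+(1-p)·9 ⇒ p(6) = (1-p)(2) ⇒ p = 1/4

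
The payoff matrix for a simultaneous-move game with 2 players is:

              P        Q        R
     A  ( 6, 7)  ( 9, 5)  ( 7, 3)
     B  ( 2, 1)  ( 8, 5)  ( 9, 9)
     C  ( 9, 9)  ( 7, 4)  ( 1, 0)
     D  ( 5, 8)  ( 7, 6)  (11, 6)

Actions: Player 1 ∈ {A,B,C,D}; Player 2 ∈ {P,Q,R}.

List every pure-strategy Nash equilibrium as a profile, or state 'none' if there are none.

(A,P): not NE [P1→C gives 9>6]
(A,Q): not NE [P2→P gives 7>5]
(A,R): not NE [P1→D gives 11>7; P2→P gives 7>3]
(B,P): not NE [P1→C gives 9>2; P2→R gives 9>1]
(B,Q): not NE [P1→A gives 9>8; P2→R gives 9>5]
(B,R): not NE [P1→D gives 11>9]
(C,P): NE
(C,Q): not NE [P1→A gives 9>7; P2→P gives 9>4]
(C,R): not NE [P1→D gives 11>1; P2→P gives 9>0]
(D,P): not NE [P1→C gives 9>5]
(D,Q): not NE [P1→A gives 9>7; P2→P gives 8>6]
(D,R): not NE [P2→P gives 8>6]

PSNE = {(C,P)}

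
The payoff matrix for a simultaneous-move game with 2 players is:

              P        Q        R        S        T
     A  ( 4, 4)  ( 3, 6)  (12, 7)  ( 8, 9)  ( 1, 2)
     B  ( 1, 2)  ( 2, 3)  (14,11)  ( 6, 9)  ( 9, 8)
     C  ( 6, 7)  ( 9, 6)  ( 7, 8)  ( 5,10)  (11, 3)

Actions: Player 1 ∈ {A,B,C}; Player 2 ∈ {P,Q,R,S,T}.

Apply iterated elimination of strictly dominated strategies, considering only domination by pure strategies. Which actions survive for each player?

IESDS → P1:{A,B} P2:{R,S}

P2 drop P (R beats it: A:7>4 B:11>2 C:8>7)
P2 drop Q (R beats it: A:7>6 B:11>3 C:8>6)
P2 drop T (R beats it: A:7>2 B:11>8 C:8>3)
P1 drop C (A beats it: R:12>7 S:8>5)
P1→{A,B} P2→{R,S}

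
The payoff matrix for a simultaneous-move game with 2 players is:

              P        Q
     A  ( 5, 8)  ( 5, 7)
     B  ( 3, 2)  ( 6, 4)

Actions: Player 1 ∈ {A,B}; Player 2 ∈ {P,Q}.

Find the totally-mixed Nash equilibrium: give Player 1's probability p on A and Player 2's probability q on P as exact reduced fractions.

P1 mixes 2/3 on A; P2 mixes 1/3 on P

P1 indiff ⇒ q·5+(1-q)·5 = q·3+(1-q)·6 ⇒ q(2) = (1-q)(1) ⇒ q = 1/3
P2 indiff ⇒ p·8+(1-p)·2 = p·7+(1-p)·4 ⇒ p(1) = (1-p)(2) ⇒ p = 2/3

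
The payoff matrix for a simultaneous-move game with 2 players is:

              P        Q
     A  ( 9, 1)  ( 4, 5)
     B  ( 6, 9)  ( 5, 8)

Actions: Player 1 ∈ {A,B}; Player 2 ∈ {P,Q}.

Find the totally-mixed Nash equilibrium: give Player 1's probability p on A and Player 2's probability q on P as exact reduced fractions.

p=1/5, q=1/4

P1 indiff ⇒ q·9+(1-q)·4 = q·6+(1-q)·5 ⇒ q(3) = (1-q)(1) ⇒ q = 1/4
P2 indiff ⇒ p·1+(1-p)·9 = p·5+(1-p)·8 ⇒ p(-4) = (1-p)(-1) ⇒ p = 1/5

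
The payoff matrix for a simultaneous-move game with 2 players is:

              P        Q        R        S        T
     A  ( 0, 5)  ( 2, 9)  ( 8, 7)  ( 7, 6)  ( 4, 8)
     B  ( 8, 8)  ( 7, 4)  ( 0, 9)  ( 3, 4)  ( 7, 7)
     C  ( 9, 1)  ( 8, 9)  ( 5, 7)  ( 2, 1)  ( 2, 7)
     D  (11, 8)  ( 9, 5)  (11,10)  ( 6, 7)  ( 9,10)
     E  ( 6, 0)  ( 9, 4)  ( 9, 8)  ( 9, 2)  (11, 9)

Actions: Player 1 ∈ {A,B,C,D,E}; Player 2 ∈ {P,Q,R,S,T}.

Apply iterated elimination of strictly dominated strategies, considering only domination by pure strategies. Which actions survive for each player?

Remaining: P1:{D,E} P2:{R,T}

P1 drop A (E beats it: P:6>0 Q:9>2 R:9>8 S:9>7 T:11>4)
P1 drop B (D beats it: P:11>8 Q:9>7 R:11>0 S:6>3 T:9>7)
P1 drop C (D beats it: P:11>9 Q:9>8 R:11>5 S:6>2 T:9>2)
P2 drop P (R beats it: D:10>8 E:8>0)
P2 drop Q (R beats it: D:10>5 E:8>4)
P2 drop S (R beats it: D:10>7 E:8>2)
P1→{D,E} P2→{R,T}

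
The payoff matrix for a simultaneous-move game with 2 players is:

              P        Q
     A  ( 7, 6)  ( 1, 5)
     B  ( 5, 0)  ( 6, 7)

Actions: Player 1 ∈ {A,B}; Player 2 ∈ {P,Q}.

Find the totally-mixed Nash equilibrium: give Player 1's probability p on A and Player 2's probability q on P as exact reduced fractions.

P1 indiff ⇒ q·7+(1-q)·1 = q·5+(1-q)·6 ⇒ q(2) = (1-q)(5) ⇒ q = 5/7
P2 indiff ⇒ p·6+(1-p)·0 = p·5+(1-p)·7 ⇒ p(1) = (1-p)(7) ⇒ p = 7/8

(p,q) = (7/8, 5/7)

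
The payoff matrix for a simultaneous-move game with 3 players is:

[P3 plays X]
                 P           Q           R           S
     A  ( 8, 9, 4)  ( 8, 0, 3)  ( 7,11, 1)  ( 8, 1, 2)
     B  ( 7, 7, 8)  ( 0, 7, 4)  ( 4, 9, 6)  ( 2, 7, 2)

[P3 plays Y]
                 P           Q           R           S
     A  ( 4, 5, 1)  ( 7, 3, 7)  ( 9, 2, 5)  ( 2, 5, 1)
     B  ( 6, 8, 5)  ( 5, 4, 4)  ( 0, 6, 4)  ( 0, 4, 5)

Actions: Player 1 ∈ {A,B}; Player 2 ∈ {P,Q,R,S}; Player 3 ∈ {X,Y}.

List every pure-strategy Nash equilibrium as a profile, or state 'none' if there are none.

No pure NE.

(A,P,X): not NE [P2→R gives 11>9]
(A,P,Y): not NE [P1→B gives 6>4; P3→X gives 4>1]
(A,Q,X): not NE [P2→R gives 11>0; P3→Y gives 7>3]
(A,Q,Y): not NE [P2→S gives 5>3]
(A,R,X): not NE [P3→Y gives 5>1]
(A,R,Y): not NE [P2→S gives 5>2]
(A,S,X): not NE [P2→R gives 11>1]
(A,S,Y): not NE [P3→X gives 2>1]
(B,P,X): not NE [P1→A gives 8>7; P2→R gives 9>7]
(B,P,Y): not NE [P3→X gives 8>5]
(B,Q,X): not NE [P1→A gives 8>0; P2→R gives 9>7]
(B,Q,Y): not NE [P1→A gives 7>5; P2→P gives 8>4]
(B,R,X): not NE [P1→A gives 7>4]
(B,R,Y): not NE [P1→A gives 9>0; P2→P gives 8>6; P3→X gives 6>4]
(B,S,X): not NE [P1→A gives 8>2; P2→R gives 9>7; P3→Y gives 5>2]
(B,S,Y): not NE [P1→A gives 2>0; P2→P gives 8>4]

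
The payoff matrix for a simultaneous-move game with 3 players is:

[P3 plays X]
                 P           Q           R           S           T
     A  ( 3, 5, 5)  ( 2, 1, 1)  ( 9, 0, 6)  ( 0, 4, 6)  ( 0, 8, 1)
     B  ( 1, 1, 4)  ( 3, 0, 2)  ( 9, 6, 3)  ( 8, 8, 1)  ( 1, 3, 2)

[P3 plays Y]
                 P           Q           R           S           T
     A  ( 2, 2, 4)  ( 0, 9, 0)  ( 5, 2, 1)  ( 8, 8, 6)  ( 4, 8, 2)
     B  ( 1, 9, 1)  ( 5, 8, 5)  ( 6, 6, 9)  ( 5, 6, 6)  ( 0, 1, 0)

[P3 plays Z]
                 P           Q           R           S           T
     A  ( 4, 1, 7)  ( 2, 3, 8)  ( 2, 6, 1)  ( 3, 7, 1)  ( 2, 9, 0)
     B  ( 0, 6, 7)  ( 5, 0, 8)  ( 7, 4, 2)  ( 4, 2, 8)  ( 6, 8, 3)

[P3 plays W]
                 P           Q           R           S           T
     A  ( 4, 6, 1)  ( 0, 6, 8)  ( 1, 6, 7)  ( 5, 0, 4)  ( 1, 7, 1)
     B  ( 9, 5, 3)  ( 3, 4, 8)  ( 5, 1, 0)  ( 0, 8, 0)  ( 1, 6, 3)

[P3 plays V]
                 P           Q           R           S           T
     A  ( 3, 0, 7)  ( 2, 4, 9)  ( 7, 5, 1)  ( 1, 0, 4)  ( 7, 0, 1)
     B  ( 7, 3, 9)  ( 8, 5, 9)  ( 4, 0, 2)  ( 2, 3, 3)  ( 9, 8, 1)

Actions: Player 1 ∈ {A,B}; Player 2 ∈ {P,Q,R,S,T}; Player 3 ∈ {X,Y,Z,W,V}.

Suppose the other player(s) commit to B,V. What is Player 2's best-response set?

u_2(P vs B,V) = 3
u_2(Q vs B,V) = 5
u_2(R vs B,V) = 0
u_2(S vs B,V) = 3
u_2(T vs B,V) = 8
max payoff 8 at {T}

P2 best: {T}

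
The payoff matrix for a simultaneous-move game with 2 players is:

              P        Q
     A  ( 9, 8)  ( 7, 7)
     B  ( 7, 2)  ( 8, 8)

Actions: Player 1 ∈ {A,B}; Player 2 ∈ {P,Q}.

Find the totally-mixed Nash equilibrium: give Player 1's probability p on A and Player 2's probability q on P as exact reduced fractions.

P1 indiff ⇒ q·9+(1-q)·7 = q·7+(1-q)·8 ⇒ q(2) = (1-q)(1) ⇒ q = 1/3
P2 indiff ⇒ p·8+(1-p)·2 = p·7+(1-p)·8 ⇒ p(1) = (1-p)(6) ⇒ p = 6/7

P1 mixes 6/7 on A; P2 mixes 1/3 on P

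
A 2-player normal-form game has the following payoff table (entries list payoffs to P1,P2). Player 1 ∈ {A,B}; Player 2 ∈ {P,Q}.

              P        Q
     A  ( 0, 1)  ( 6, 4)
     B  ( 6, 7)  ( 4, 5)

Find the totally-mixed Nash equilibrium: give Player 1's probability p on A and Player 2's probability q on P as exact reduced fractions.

P1 mixes 2/5 on A; P2 mixes 1/4 on P

P1 indiff ⇒ q·0+(1-q)·6 = q·6+(1-q)·4 ⇒ q(-6) = (1-q)(-2) ⇒ q = 1/4
P2 indiff ⇒ p·1+(1-p)·7 = p·4+(1-p)·5 ⇒ p(-3) = (1-p)(-2) ⇒ p = 2/5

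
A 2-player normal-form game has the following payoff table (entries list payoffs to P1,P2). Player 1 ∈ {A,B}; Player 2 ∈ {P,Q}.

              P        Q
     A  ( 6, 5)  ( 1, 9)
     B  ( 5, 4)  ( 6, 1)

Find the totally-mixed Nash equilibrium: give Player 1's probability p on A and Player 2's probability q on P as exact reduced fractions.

P1 mixes 3/7 on A; P2 mixes 5/6 on P

P1 indiff ⇒ q·6+(1-q)·1 = q·5+(1-q)·6 ⇒ q(1) = (1-q)(5) ⇒ q = 5/6
P2 indiff ⇒ p·5+(1-p)·4 = p·9+(1-p)·1 ⇒ p(-4) = (1-p)(-3) ⇒ p = 3/7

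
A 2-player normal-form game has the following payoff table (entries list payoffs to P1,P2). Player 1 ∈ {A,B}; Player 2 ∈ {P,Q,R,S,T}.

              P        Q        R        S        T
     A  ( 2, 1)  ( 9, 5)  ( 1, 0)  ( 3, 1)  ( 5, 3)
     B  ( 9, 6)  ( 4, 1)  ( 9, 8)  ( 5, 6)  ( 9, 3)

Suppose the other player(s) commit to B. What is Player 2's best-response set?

u_2(P vs B) = 6
u_2(Q vs B) = 1
u_2(R vs B) = 8
u_2(S vs B) = 6
u_2(T vs B) = 3
max payoff 8 at {R}

P2 best: {R}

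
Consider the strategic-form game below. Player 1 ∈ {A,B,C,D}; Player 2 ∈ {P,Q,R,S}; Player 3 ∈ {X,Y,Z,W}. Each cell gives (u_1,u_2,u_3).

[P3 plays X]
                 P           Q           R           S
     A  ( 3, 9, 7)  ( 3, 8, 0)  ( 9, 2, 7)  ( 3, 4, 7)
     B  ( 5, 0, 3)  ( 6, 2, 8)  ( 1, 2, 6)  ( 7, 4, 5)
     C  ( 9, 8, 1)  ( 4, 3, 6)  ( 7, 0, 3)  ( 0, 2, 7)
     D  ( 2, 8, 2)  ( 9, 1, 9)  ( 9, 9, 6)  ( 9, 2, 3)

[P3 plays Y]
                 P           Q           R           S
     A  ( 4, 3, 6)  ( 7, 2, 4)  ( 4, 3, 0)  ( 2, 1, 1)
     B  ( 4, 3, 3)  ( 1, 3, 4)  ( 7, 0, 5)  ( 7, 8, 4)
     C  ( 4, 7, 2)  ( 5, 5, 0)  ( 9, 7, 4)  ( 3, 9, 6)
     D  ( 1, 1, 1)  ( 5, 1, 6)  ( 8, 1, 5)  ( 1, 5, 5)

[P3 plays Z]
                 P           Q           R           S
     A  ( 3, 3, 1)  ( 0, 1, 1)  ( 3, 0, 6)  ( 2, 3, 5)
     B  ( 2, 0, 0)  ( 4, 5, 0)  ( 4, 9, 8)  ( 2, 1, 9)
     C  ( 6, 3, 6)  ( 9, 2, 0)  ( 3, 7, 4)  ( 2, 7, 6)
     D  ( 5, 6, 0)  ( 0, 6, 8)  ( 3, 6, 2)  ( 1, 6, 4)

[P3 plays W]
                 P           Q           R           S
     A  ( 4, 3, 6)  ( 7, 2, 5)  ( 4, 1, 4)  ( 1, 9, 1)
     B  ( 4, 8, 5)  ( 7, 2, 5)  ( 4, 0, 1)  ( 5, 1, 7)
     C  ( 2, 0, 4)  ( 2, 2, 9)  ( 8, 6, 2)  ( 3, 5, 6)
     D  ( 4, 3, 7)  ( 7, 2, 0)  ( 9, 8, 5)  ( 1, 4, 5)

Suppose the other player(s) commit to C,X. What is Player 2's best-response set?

u_2(P vs C,X) = 8
u_2(Q vs C,X) = 3
u_2(R vs C,X) = 0
u_2(S vs C,X) = 2
max payoff 8 at {P}

P2 best: {P}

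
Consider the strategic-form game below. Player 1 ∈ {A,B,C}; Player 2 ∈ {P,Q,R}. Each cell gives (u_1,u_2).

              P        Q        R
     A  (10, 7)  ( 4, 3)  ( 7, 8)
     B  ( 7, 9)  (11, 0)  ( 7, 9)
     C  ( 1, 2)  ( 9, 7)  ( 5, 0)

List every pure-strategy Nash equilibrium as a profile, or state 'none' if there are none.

PSNE = {(A,R), (B,R)}

(A,P): not NE [P2→R gives 8>7]
(A,Q): not NE [P1→B gives 11>4; P2→R gives 8>3]
(A,R): NE
(B,P): not NE [P1→A gives 10>7]
(B,Q): not NE [P2→R gives 9>0]
(B,R): NE
(C,P): not NE [P1→A gives 10>1; P2→Q gives 7>2]
(C,Q): not NE [P1→B gives 11>9]
(C,R): not NE [P1→B gives 7>5; P2→Q gives 7>0]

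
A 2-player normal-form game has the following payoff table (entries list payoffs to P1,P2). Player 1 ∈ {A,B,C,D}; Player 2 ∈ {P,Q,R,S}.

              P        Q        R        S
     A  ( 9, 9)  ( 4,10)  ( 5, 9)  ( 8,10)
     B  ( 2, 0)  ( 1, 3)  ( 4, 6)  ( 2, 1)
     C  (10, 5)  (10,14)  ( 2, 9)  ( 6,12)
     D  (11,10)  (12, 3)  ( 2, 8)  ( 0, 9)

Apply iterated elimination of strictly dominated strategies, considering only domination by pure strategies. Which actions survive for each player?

Survivors P1:{A,C,D} P2:{P,Q,S}

P1 drop B (A beats it: P:9>2 Q:4>1 R:5>4 S:8>2)
P2 drop R (S beats it: A:10>9 C:12>9 D:9>8)
P1→{A,C,D} P2→{P,Q,S}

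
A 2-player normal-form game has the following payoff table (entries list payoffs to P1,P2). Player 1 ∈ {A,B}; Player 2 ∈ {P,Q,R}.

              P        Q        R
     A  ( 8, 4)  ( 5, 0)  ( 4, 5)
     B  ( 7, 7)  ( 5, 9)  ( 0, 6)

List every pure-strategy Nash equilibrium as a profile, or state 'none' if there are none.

Nash profiles: (A,R), (B,Q)

(A,P): not NE [P2→R gives 5>4]
(A,Q): not NE [P2→R gives 5>0]
(A,R): NE
(B,P): not NE [P1→A gives 8>7; P2→Q gives 9>7]
(B,Q): NE
(B,R): not NE [P1→A gives 4>0; P2→Q gives 9>6]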